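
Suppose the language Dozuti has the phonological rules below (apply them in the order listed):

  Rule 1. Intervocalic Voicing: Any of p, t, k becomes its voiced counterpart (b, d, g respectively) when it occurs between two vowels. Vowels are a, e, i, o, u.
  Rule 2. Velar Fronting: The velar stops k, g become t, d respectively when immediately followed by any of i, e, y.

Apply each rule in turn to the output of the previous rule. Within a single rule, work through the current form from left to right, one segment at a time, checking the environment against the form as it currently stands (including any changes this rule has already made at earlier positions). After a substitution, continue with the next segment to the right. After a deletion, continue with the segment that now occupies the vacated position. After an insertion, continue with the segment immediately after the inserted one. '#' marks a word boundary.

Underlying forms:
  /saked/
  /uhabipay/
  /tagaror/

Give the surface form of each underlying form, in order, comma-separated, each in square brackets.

/saked/:
  Rule 1 Intervocalic Voicing: [saked] → [saged]
  Rule 2 Velar Fronting: [saged] → [saded]
/uhabipay/:
  Rule 1 Intervocalic Voicing: [uhabipay] → [uhabibay]
  Rule 2 Velar Fronting: no change — [uhabibay]
/tagaror/:
  Rule 1 Intervocalic Voicing: no change — [tagaror]
  Rule 2 Velar Fronting: no change — [tagaror]

[saded], [uhabibay], [tagaror]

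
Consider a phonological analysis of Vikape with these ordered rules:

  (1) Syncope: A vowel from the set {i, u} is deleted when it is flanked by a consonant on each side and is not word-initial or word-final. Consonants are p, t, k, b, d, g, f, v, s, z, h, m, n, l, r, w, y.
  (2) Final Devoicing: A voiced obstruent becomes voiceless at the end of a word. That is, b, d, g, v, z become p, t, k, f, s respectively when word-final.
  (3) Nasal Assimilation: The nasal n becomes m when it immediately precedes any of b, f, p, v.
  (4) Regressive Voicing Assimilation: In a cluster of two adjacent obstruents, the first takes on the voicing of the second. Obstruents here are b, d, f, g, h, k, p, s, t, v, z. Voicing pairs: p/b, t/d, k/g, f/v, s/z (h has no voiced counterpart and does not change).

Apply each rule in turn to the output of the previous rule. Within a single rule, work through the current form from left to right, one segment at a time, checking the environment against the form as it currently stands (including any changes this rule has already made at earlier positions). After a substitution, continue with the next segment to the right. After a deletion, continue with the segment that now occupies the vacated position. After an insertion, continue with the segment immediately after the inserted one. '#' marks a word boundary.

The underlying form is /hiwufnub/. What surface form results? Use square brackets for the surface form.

[hwfmp]

(1) Syncope: [hiwufnub] → [hwfnb]
(2) Final Devoicing: [hwfnb] → [hwfnp]
(3) Nasal Assimilation: [hwfnp] → [hwfmp]
(4) Regressive Voicing Assimilation: no change — [hwfmp]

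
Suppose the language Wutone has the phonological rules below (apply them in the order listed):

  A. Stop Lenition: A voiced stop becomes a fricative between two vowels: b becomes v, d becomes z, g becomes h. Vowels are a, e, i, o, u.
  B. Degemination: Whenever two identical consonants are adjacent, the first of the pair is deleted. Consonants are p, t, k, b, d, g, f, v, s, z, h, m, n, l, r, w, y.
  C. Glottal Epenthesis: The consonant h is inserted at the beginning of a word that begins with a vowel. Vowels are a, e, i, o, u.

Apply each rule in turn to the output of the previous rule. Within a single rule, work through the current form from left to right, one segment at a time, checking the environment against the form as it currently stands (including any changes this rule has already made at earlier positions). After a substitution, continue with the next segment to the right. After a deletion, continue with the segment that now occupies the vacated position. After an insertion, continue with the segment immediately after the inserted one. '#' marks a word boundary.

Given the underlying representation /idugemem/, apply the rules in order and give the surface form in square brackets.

A Stop Lenition: [idugemem] → [izuhemem]
B Degemination: no change — [izuhemem]
C Glottal Epenthesis: [izuhemem] → [hizuhemem]

[hizuhemem]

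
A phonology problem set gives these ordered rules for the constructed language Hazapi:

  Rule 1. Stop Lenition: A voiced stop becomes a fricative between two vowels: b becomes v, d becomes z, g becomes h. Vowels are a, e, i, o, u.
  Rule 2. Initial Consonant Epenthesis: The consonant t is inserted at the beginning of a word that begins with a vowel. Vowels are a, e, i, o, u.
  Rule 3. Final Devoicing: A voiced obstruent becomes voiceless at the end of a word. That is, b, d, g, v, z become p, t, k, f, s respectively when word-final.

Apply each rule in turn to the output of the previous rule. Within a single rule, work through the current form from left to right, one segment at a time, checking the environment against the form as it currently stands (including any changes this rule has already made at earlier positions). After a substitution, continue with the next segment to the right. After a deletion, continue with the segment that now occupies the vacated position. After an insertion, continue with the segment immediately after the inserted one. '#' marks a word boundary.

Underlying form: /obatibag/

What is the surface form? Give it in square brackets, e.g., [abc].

[tovativak]

Rule 1 Stop Lenition: [obatibag] → [ovativag]
Rule 2 Initial Consonant Epenthesis: [ovativag] → [tovativag]
Rule 3 Final Devoicing: [tovativag] → [tovativak]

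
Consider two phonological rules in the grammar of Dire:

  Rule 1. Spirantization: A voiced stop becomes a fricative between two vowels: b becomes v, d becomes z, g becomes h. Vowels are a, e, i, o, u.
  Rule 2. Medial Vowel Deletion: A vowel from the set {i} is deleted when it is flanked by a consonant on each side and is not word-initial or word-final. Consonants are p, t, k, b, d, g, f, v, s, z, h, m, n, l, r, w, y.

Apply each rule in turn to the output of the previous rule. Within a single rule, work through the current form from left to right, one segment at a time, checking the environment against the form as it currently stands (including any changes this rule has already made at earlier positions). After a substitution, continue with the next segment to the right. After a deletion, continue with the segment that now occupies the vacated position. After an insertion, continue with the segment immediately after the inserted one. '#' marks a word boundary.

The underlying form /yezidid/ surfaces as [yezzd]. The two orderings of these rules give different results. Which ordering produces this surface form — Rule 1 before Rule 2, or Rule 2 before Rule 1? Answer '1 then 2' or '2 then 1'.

1 then 2

Order 1 then 2:
  1 Spirantization: [yezidid] → [yezizid]
  2 Medial Vowel Deletion: [yezizid] → [yezzd]
  result: [yezzd]
Order 2 then 1:
  2 Medial Vowel Deletion: [yezidid] → [yezdd]
  1 Spirantization: no change — [yezdd]
  result: [yezdd]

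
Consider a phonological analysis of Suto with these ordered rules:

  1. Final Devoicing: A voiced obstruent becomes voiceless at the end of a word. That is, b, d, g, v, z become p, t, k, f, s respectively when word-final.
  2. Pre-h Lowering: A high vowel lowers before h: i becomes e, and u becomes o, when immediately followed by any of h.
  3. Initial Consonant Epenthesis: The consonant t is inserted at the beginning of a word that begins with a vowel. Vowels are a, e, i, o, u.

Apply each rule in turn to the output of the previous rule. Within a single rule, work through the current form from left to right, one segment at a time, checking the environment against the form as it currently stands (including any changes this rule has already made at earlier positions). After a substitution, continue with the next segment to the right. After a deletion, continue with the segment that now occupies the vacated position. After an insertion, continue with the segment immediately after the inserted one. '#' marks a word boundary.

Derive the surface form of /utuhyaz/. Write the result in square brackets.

[tutohyas]

1 Final Devoicing: [utuhyaz] → [utuhyas]
2 Pre-h Lowering: [utuhyas] → [utohyas]
3 Initial Consonant Epenthesis: [utohyas] → [tutohyas]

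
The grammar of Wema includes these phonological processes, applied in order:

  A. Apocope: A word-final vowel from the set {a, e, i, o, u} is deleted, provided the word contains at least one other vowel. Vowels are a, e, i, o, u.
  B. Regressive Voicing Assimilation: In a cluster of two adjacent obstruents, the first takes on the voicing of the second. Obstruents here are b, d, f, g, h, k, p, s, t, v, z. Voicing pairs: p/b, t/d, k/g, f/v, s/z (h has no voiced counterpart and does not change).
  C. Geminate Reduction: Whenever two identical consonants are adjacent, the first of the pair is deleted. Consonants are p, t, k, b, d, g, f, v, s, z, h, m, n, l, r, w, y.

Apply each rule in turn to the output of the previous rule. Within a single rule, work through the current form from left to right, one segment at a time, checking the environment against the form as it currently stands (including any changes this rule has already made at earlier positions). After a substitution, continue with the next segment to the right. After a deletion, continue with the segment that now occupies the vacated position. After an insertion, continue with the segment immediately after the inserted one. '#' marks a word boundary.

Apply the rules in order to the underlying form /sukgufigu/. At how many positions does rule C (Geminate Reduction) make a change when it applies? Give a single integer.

A Apocope: [sukgufigu] → [sukgufig]
B Regressive Voicing Assimilation: [sukgufig] → [suggufig]
C Geminate Reduction: [suggufig] → [sugufig]
Rule C changed 1 position(s).

1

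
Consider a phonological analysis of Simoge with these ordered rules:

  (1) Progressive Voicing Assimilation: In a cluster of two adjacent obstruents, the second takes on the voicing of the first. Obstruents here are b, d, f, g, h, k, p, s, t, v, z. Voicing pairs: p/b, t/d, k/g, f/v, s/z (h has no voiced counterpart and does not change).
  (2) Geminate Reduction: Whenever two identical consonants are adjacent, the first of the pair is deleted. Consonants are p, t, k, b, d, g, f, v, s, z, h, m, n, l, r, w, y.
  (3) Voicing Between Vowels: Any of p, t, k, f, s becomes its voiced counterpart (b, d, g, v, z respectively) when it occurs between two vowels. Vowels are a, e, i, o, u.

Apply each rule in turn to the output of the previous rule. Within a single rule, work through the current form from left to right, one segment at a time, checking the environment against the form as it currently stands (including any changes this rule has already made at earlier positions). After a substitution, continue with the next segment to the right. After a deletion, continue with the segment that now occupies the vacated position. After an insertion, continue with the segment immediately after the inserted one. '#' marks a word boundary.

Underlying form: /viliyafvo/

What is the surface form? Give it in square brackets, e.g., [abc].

(1) Progressive Voicing Assimilation: [viliyafvo] → [viliyaffo]
(2) Geminate Reduction: [viliyaffo] → [viliyafo]
(3) Voicing Between Vowels: [viliyafo] → [viliyavo]

[viliyavo]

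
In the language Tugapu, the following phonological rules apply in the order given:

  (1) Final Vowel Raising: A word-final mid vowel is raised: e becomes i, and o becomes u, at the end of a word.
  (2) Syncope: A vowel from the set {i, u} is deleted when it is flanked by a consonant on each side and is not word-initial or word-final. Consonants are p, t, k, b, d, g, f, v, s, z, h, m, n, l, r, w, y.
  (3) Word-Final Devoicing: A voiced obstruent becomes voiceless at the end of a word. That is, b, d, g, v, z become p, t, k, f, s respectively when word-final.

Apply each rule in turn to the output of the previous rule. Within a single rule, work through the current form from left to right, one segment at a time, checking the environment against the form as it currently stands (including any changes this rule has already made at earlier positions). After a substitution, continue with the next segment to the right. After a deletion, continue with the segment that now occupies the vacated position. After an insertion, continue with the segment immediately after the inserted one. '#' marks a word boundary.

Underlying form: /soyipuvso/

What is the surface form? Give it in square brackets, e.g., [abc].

[soypvsu]

(1) Final Vowel Raising: [soyipuvso] → [soyipuvsu]
(2) Syncope: [soyipuvsu] → [soypvsu]
(3) Word-Final Devoicing: no change — [soypvsu]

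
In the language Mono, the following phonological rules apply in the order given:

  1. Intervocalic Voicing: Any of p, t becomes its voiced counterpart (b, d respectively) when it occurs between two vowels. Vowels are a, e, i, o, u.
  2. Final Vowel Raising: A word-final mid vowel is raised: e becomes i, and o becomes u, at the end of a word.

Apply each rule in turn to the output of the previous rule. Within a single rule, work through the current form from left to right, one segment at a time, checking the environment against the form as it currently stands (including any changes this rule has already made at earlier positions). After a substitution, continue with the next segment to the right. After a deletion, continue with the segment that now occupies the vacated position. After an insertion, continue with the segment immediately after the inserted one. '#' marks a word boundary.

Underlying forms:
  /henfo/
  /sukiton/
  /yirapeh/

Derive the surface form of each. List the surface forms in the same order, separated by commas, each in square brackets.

[henfu], [sukidon], [yirabeh]

/henfo/:
  1 Intervocalic Voicing: no change — [henfo]
  2 Final Vowel Raising: [henfo] → [henfu]
/sukiton/:
  1 Intervocalic Voicing: [sukiton] → [sukidon]
  2 Final Vowel Raising: no change — [sukidon]
/yirapeh/:
  1 Intervocalic Voicing: [yirapeh] → [yirabeh]
  2 Final Vowel Raising: no change — [yirabeh]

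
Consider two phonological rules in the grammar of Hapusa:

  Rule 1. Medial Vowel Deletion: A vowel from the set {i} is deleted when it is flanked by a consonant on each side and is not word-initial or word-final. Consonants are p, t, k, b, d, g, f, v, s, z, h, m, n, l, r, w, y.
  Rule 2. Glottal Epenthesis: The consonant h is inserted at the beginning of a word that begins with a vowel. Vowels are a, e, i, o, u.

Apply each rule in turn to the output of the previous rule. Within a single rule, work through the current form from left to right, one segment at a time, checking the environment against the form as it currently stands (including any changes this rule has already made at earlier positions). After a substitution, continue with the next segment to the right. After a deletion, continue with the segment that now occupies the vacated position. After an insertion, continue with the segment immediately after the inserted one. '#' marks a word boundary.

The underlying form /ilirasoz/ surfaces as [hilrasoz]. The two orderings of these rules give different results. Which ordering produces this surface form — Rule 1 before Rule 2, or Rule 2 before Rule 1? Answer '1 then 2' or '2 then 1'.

1 then 2

Order 1 then 2:
  1 Medial Vowel Deletion: [ilirasoz] → [ilrasoz]
  2 Glottal Epenthesis: [ilrasoz] → [hilrasoz]
  result: [hilrasoz]
Order 2 then 1:
  2 Glottal Epenthesis: [ilirasoz] → [hilirasoz]
  1 Medial Vowel Deletion: [hilirasoz] → [hlrasoz]
  result: [hlrasoz]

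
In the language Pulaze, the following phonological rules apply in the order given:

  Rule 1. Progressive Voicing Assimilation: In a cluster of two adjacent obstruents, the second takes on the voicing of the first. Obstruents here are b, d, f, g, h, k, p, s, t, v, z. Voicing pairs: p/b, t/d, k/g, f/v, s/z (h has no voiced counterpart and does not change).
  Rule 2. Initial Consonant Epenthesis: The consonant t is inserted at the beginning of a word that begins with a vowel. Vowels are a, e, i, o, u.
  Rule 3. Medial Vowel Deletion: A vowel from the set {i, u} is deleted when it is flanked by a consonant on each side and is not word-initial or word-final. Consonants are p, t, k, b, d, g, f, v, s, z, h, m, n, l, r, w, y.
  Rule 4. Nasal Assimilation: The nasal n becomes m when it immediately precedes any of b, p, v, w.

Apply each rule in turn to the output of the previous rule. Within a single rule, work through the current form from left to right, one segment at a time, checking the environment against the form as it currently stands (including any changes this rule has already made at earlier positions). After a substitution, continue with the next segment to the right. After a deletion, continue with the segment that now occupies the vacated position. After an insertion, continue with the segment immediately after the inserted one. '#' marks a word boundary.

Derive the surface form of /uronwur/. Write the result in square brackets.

[tromwr]

Rule 1 Progressive Voicing Assimilation: no change — [uronwur]
Rule 2 Initial Consonant Epenthesis: [uronwur] → [turonwur]
Rule 3 Medial Vowel Deletion: [turonwur] → [tronwr]
Rule 4 Nasal Assimilation: [tronwr] → [tromwr]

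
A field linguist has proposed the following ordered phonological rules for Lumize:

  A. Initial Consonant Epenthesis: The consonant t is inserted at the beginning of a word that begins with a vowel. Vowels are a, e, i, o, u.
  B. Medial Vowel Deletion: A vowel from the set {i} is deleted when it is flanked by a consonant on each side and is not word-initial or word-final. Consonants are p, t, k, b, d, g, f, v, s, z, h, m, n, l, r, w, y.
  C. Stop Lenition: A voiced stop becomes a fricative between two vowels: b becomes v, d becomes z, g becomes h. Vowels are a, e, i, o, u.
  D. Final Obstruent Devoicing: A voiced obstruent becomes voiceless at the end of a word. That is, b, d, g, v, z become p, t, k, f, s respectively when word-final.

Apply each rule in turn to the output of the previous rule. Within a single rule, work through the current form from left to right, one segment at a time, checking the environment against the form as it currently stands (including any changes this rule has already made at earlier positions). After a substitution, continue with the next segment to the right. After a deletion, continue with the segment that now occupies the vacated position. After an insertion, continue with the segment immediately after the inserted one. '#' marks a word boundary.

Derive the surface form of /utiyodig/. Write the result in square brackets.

A Initial Consonant Epenthesis: [utiyodig] → [tutiyodig]
B Medial Vowel Deletion: [tutiyodig] → [tutyodg]
C Stop Lenition: no change — [tutyodg]
D Final Obstruent Devoicing: [tutyodg] → [tutyodk]

[tutyodk]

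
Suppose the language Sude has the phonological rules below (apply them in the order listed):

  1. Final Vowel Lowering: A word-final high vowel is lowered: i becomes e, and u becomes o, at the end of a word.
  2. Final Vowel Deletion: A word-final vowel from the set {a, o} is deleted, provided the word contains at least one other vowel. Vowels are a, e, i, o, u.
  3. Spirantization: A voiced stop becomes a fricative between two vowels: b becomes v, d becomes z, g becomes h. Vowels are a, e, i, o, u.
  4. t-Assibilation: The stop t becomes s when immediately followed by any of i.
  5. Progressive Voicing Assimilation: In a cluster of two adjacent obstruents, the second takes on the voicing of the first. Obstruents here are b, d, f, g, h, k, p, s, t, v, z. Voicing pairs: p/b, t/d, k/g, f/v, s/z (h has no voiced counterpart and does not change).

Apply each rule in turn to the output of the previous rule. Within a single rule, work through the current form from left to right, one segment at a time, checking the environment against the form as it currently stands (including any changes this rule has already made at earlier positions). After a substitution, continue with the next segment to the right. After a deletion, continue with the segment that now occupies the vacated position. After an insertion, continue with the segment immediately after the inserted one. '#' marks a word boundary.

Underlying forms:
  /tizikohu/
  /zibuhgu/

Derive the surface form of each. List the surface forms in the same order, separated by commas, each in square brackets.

/tizikohu/:
  1 Final Vowel Lowering: [tizikohu] → [tizikoho]
  2 Final Vowel Deletion: [tizikoho] → [tizikoh]
  3 Spirantization: no change — [tizikoh]
  4 t-Assibilation: [tizikoh] → [sizikoh]
  5 Progressive Voicing Assimilation: no change — [sizikoh]
/zibuhgu/:
  1 Final Vowel Lowering: [zibuhgu] → [zibuhgo]
  2 Final Vowel Deletion: [zibuhgo] → [zibuhg]
  3 Spirantization: [zibuhg] → [zivuhg]
  4 t-Assibilation: no change — [zivuhg]
  5 Progressive Voicing Assimilation: [zivuhg] → [zivuhk]

[sizikoh], [zivuhk]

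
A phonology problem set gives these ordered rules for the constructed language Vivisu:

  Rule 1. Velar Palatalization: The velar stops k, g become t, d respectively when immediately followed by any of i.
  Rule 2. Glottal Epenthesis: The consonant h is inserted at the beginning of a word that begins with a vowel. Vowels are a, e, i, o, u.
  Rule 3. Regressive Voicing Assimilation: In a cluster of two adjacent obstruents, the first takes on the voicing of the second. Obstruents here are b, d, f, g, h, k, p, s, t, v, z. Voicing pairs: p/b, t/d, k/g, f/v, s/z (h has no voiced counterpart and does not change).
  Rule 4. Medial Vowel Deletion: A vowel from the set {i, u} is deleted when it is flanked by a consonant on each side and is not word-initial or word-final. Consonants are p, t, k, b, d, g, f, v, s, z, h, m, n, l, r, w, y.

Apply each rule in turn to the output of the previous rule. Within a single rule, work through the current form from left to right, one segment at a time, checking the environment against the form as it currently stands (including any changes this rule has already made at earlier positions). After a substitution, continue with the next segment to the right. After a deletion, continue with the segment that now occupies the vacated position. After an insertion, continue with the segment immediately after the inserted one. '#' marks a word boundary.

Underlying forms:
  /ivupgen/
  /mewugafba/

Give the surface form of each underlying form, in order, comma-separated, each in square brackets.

[hvbgen], [mewgavba]

/ivupgen/:
  Rule 1 Velar Palatalization: no change — [ivupgen]
  Rule 2 Glottal Epenthesis: [ivupgen] → [hivupgen]
  Rule 3 Regressive Voicing Assimilation: [hivupgen] → [hivubgen]
  Rule 4 Medial Vowel Deletion: [hivubgen] → [hvbgen]
/mewugafba/:
  Rule 1 Velar Palatalization: no change — [mewugafba]
  Rule 2 Glottal Epenthesis: no change — [mewugafba]
  Rule 3 Regressive Voicing Assimilation: [mewugafba] → [mewugavba]
  Rule 4 Medial Vowel Deletion: [mewugavba] → [mewgavba]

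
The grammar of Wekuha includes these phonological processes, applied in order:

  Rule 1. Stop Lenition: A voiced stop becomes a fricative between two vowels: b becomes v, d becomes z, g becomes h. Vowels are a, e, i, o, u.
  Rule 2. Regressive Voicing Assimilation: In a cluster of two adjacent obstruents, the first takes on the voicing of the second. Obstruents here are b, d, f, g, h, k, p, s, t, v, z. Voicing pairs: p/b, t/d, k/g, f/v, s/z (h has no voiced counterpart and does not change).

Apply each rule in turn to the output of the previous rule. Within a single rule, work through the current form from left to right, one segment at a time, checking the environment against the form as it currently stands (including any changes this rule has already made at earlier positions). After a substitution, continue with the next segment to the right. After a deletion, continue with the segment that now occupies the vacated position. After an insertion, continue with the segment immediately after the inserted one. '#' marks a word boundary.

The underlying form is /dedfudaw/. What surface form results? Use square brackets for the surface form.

Rule 1 Stop Lenition: [dedfudaw] → [dedfuzaw]
Rule 2 Regressive Voicing Assimilation: [dedfuzaw] → [detfuzaw]

[detfuzaw]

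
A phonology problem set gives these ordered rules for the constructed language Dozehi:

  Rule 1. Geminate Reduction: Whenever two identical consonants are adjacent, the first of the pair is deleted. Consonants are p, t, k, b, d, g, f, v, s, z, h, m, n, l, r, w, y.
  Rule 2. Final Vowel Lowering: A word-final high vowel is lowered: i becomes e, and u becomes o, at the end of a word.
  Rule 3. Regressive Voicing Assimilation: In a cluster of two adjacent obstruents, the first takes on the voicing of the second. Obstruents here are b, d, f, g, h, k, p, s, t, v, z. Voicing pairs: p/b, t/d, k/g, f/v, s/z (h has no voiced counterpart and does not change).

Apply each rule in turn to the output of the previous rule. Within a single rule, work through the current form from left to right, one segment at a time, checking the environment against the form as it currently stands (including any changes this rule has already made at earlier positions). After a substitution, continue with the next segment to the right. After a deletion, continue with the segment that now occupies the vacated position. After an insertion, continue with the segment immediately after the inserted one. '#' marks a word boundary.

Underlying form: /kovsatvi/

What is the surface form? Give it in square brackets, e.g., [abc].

Rule 1 Geminate Reduction: no change — [kovsatvi]
Rule 2 Final Vowel Lowering: [kovsatvi] → [kovsatve]
Rule 3 Regressive Voicing Assimilation: [kovsatve] → [kofsadve]

[kofsadve]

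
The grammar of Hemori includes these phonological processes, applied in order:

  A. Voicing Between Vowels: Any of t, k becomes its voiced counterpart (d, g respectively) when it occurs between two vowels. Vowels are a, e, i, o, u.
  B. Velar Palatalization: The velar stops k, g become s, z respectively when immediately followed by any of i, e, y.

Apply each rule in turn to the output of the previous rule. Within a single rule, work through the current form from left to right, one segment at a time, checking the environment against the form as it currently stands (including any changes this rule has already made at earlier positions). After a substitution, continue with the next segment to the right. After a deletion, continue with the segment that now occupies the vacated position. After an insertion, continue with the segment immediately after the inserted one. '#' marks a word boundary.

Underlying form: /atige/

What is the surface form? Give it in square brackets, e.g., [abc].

A Voicing Between Vowels: [atige] → [adige]
B Velar Palatalization: [adige] → [adize]

[adize]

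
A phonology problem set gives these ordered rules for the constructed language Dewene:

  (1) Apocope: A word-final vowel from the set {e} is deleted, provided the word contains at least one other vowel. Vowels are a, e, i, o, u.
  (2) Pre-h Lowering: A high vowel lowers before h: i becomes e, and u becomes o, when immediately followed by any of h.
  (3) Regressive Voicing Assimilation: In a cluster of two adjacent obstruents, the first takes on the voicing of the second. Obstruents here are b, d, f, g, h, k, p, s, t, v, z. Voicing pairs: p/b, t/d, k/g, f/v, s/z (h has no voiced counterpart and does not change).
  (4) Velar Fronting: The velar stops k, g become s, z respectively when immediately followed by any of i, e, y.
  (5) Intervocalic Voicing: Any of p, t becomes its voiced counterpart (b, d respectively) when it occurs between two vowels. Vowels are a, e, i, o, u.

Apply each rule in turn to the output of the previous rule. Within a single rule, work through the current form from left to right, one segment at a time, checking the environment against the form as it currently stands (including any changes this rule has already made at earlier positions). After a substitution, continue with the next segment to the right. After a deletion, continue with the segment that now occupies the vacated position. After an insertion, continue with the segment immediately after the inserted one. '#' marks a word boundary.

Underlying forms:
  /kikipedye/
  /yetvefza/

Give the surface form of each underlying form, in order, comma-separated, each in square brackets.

/kikipedye/:
  (1) Apocope: [kikipedye] → [kikipedy]
  (2) Pre-h Lowering: no change — [kikipedy]
  (3) Regressive Voicing Assimilation: no change — [kikipedy]
  (4) Velar Fronting: [kikipedy] → [sisipedy]
  (5) Intervocalic Voicing: [sisipedy] → [sisibedy]
/yetvefza/:
  (1) Apocope: no change — [yetvefza]
  (2) Pre-h Lowering: no change — [yetvefza]
  (3) Regressive Voicing Assimilation: [yetvefza] → [yedvevza]
  (4) Velar Fronting: no change — [yedvevza]
  (5) Intervocalic Voicing: no change — [yedvevza]

[sisibedy], [yedvevza]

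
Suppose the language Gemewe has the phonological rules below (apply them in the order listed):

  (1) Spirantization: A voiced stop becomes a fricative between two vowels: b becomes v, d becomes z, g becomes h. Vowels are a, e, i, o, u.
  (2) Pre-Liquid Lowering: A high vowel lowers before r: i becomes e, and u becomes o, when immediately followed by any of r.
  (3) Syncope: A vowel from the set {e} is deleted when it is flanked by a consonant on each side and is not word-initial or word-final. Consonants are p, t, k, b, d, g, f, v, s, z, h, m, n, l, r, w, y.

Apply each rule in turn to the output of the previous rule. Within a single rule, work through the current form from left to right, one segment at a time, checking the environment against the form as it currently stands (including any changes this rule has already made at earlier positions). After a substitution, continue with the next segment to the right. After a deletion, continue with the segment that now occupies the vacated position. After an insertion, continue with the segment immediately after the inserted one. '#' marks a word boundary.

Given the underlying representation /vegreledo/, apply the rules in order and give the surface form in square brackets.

(1) Spirantization: [vegreledo] → [vegrelezo]
(2) Pre-Liquid Lowering: no change — [vegrelezo]
(3) Syncope: [vegrelezo] → [vgrlzo]

[vgrlzo]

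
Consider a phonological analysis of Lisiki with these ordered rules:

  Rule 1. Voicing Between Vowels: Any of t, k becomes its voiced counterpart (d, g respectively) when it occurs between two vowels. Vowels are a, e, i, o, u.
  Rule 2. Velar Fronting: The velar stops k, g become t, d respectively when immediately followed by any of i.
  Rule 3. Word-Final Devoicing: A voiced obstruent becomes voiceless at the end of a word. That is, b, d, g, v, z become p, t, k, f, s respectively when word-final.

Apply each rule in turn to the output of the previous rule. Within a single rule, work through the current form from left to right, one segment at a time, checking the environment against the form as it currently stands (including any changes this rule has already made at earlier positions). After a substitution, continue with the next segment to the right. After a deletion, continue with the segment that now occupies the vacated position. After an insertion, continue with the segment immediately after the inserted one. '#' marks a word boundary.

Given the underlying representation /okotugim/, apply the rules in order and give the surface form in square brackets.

[ogodudim]

Rule 1 Voicing Between Vowels: [okotugim] → [ogodugim]
Rule 2 Velar Fronting: [ogodugim] → [ogodudim]
Rule 3 Word-Final Devoicing: no change — [ogodudim]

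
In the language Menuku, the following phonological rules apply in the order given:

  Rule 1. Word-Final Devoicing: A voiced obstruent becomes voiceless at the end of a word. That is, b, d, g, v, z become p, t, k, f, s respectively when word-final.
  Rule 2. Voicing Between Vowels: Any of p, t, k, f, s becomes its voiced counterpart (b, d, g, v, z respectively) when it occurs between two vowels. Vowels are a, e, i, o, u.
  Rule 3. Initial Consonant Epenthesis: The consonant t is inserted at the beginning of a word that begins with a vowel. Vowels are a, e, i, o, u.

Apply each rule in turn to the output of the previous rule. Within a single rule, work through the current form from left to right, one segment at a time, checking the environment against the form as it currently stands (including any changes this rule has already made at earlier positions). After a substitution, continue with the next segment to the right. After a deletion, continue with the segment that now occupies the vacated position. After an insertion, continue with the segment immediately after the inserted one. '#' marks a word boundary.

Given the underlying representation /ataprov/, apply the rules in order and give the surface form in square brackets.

Rule 1 Word-Final Devoicing: [ataprov] → [ataprof]
Rule 2 Voicing Between Vowels: [ataprof] → [adaprof]
Rule 3 Initial Consonant Epenthesis: [adaprof] → [tadaprof]

[tadaprof]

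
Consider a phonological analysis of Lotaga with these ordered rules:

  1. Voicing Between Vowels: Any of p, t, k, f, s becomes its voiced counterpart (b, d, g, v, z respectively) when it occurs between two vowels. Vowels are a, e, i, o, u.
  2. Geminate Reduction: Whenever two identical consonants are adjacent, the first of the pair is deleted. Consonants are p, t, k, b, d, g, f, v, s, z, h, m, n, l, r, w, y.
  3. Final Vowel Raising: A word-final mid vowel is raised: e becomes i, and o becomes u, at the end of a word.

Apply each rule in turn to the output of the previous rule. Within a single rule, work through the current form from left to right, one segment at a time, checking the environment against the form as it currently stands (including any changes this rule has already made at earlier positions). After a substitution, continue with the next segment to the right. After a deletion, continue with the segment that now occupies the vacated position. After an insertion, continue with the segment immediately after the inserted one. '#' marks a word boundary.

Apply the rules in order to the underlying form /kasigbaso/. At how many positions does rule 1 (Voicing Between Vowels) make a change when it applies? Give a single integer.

1 Voicing Between Vowels: [kasigbaso] → [kazigbazo]
2 Geminate Reduction: no change — [kazigbazo]
3 Final Vowel Raising: [kazigbazo] → [kazigbazu]
Rule 1 changed 2 position(s).

2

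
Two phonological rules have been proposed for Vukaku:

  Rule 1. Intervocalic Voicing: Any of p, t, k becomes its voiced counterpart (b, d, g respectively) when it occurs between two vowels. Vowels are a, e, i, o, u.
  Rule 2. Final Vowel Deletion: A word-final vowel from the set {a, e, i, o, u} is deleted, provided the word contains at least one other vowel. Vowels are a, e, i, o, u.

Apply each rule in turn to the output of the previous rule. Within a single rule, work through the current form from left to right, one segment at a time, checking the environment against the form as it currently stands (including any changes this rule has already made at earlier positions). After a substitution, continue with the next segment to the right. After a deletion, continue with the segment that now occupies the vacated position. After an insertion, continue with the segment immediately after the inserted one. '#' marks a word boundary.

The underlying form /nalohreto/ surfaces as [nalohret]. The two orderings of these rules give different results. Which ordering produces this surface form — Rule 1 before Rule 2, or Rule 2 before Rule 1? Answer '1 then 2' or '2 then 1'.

Order 1 then 2:
  1 Intervocalic Voicing: [nalohreto] → [nalohredo]
  2 Final Vowel Deletion: [nalohredo] → [nalohred]
  result: [nalohred]
Order 2 then 1:
  2 Final Vowel Deletion: [nalohreto] → [nalohret]
  1 Intervocalic Voicing: no change — [nalohret]
  result: [nalohret]

2 then 1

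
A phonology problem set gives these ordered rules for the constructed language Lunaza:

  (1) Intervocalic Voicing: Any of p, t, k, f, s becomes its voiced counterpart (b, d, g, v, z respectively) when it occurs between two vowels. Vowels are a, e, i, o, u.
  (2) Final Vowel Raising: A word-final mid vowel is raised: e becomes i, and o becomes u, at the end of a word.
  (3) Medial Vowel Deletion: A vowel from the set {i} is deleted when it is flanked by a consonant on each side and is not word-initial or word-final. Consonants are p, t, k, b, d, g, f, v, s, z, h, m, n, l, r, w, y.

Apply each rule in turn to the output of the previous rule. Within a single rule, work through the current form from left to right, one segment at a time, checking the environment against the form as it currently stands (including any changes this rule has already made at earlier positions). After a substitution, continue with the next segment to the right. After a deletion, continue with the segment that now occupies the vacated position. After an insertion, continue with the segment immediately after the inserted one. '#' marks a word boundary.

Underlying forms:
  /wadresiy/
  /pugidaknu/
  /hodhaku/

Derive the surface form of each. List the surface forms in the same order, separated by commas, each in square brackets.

[wadrezy], [pugdaknu], [hodhagu]

/wadresiy/:
  (1) Intervocalic Voicing: [wadresiy] → [wadreziy]
  (2) Final Vowel Raising: no change — [wadreziy]
  (3) Medial Vowel Deletion: [wadreziy] → [wadrezy]
/pugidaknu/:
  (1) Intervocalic Voicing: no change — [pugidaknu]
  (2) Final Vowel Raising: no change — [pugidaknu]
  (3) Medial Vowel Deletion: [pugidaknu] → [pugdaknu]
/hodhaku/:
  (1) Intervocalic Voicing: [hodhaku] → [hodhagu]
  (2) Final Vowel Raising: no change — [hodhagu]
  (3) Medial Vowel Deletion: no change — [hodhagu]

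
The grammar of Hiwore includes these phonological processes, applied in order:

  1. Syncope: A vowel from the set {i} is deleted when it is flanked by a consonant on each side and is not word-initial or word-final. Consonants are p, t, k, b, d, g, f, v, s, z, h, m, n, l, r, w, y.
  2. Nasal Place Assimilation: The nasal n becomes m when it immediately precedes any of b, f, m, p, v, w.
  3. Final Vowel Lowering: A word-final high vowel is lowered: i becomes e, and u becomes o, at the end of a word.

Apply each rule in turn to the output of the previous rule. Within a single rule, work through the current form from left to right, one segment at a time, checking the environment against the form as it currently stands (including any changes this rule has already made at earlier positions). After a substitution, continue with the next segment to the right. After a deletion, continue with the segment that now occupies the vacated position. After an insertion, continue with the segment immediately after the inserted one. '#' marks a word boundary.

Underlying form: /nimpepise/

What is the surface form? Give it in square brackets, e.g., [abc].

1 Syncope: [nimpepise] → [nmpepse]
2 Nasal Place Assimilation: [nmpepse] → [mmpepse]
3 Final Vowel Lowering: no change — [mmpepse]

[mmpepse]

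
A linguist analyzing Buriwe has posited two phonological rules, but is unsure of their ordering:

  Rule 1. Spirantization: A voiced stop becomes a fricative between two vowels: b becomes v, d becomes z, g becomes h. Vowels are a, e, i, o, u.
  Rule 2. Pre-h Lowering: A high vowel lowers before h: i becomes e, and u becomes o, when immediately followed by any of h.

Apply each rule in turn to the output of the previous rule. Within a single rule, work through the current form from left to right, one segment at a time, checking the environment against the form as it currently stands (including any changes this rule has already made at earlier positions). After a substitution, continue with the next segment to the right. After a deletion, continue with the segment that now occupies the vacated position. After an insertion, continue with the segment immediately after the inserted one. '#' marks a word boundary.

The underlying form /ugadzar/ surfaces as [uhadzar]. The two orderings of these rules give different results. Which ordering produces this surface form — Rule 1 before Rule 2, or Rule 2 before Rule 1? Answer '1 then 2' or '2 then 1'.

Order 1 then 2:
  1 Spirantization: [ugadzar] → [uhadzar]
  2 Pre-h Lowering: [uhadzar] → [ohadzar]
  result: [ohadzar]
Order 2 then 1:
  2 Pre-h Lowering: no change — [ugadzar]
  1 Spirantization: [ugadzar] → [uhadzar]
  result: [uhadzar]

2 then 1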